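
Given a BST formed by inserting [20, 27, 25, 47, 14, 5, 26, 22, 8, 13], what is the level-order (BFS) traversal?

Tree insertion order: [20, 27, 25, 47, 14, 5, 26, 22, 8, 13]
Tree (level-order array): [20, 14, 27, 5, None, 25, 47, None, 8, 22, 26, None, None, None, 13]
BFS from the root, enqueuing left then right child of each popped node:
  queue [20] -> pop 20, enqueue [14, 27], visited so far: [20]
  queue [14, 27] -> pop 14, enqueue [5], visited so far: [20, 14]
  queue [27, 5] -> pop 27, enqueue [25, 47], visited so far: [20, 14, 27]
  queue [5, 25, 47] -> pop 5, enqueue [8], visited so far: [20, 14, 27, 5]
  queue [25, 47, 8] -> pop 25, enqueue [22, 26], visited so far: [20, 14, 27, 5, 25]
  queue [47, 8, 22, 26] -> pop 47, enqueue [none], visited so far: [20, 14, 27, 5, 25, 47]
  queue [8, 22, 26] -> pop 8, enqueue [13], visited so far: [20, 14, 27, 5, 25, 47, 8]
  queue [22, 26, 13] -> pop 22, enqueue [none], visited so far: [20, 14, 27, 5, 25, 47, 8, 22]
  queue [26, 13] -> pop 26, enqueue [none], visited so far: [20, 14, 27, 5, 25, 47, 8, 22, 26]
  queue [13] -> pop 13, enqueue [none], visited so far: [20, 14, 27, 5, 25, 47, 8, 22, 26, 13]
Result: [20, 14, 27, 5, 25, 47, 8, 22, 26, 13]


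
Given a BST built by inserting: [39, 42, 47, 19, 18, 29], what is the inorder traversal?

Tree insertion order: [39, 42, 47, 19, 18, 29]
Tree (level-order array): [39, 19, 42, 18, 29, None, 47]
Inorder traversal: [18, 19, 29, 39, 42, 47]


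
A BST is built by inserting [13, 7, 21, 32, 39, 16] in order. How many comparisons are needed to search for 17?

Search path for 17: 13 -> 21 -> 16
Found: False
Comparisons: 3


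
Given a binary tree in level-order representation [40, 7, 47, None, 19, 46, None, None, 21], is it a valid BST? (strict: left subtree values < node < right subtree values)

Level-order array: [40, 7, 47, None, 19, 46, None, None, 21]
Validate using subtree bounds (lo, hi): at each node, require lo < value < hi,
then recurse left with hi=value and right with lo=value.
Preorder trace (stopping at first violation):
  at node 40 with bounds (-inf, +inf): OK
  at node 7 with bounds (-inf, 40): OK
  at node 19 with bounds (7, 40): OK
  at node 21 with bounds (19, 40): OK
  at node 47 with bounds (40, +inf): OK
  at node 46 with bounds (40, 47): OK
No violation found at any node.
Result: Valid BST


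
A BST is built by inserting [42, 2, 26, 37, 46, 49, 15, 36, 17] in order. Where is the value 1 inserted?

Starting tree (level order): [42, 2, 46, None, 26, None, 49, 15, 37, None, None, None, 17, 36]
Insertion path: 42 -> 2
Result: insert 1 as left child of 2
Final tree (level order): [42, 2, 46, 1, 26, None, 49, None, None, 15, 37, None, None, None, 17, 36]


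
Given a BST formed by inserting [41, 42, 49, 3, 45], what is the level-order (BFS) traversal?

Tree insertion order: [41, 42, 49, 3, 45]
Tree (level-order array): [41, 3, 42, None, None, None, 49, 45]
BFS from the root, enqueuing left then right child of each popped node:
  queue [41] -> pop 41, enqueue [3, 42], visited so far: [41]
  queue [3, 42] -> pop 3, enqueue [none], visited so far: [41, 3]
  queue [42] -> pop 42, enqueue [49], visited so far: [41, 3, 42]
  queue [49] -> pop 49, enqueue [45], visited so far: [41, 3, 42, 49]
  queue [45] -> pop 45, enqueue [none], visited so far: [41, 3, 42, 49, 45]
Result: [41, 3, 42, 49, 45]


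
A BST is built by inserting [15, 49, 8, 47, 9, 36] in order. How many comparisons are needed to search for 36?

Search path for 36: 15 -> 49 -> 47 -> 36
Found: True
Comparisons: 4


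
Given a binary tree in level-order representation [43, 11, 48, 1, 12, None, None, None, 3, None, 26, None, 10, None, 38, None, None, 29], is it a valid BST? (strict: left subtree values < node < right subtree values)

Level-order array: [43, 11, 48, 1, 12, None, None, None, 3, None, 26, None, 10, None, 38, None, None, 29]
Validate using subtree bounds (lo, hi): at each node, require lo < value < hi,
then recurse left with hi=value and right with lo=value.
Preorder trace (stopping at first violation):
  at node 43 with bounds (-inf, +inf): OK
  at node 11 with bounds (-inf, 43): OK
  at node 1 with bounds (-inf, 11): OK
  at node 3 with bounds (1, 11): OK
  at node 10 with bounds (3, 11): OK
  at node 12 with bounds (11, 43): OK
  at node 26 with bounds (12, 43): OK
  at node 38 with bounds (26, 43): OK
  at node 29 with bounds (26, 38): OK
  at node 48 with bounds (43, +inf): OK
No violation found at any node.
Result: Valid BST


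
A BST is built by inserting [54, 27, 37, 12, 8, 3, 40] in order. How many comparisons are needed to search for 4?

Search path for 4: 54 -> 27 -> 12 -> 8 -> 3
Found: False
Comparisons: 5


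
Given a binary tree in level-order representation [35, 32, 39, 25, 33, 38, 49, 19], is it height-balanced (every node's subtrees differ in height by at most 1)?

Tree (level-order array): [35, 32, 39, 25, 33, 38, 49, 19]
Definition: a tree is height-balanced if, at every node, |h(left) - h(right)| <= 1 (empty subtree has height -1).
Bottom-up per-node check:
  node 19: h_left=-1, h_right=-1, diff=0 [OK], height=0
  node 25: h_left=0, h_right=-1, diff=1 [OK], height=1
  node 33: h_left=-1, h_right=-1, diff=0 [OK], height=0
  node 32: h_left=1, h_right=0, diff=1 [OK], height=2
  node 38: h_left=-1, h_right=-1, diff=0 [OK], height=0
  node 49: h_left=-1, h_right=-1, diff=0 [OK], height=0
  node 39: h_left=0, h_right=0, diff=0 [OK], height=1
  node 35: h_left=2, h_right=1, diff=1 [OK], height=3
All nodes satisfy the balance condition.
Result: Balanced


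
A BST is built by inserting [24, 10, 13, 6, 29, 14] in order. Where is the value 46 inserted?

Starting tree (level order): [24, 10, 29, 6, 13, None, None, None, None, None, 14]
Insertion path: 24 -> 29
Result: insert 46 as right child of 29
Final tree (level order): [24, 10, 29, 6, 13, None, 46, None, None, None, 14]


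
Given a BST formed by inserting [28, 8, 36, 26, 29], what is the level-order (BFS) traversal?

Tree insertion order: [28, 8, 36, 26, 29]
Tree (level-order array): [28, 8, 36, None, 26, 29]
BFS from the root, enqueuing left then right child of each popped node:
  queue [28] -> pop 28, enqueue [8, 36], visited so far: [28]
  queue [8, 36] -> pop 8, enqueue [26], visited so far: [28, 8]
  queue [36, 26] -> pop 36, enqueue [29], visited so far: [28, 8, 36]
  queue [26, 29] -> pop 26, enqueue [none], visited so far: [28, 8, 36, 26]
  queue [29] -> pop 29, enqueue [none], visited so far: [28, 8, 36, 26, 29]
Result: [28, 8, 36, 26, 29]


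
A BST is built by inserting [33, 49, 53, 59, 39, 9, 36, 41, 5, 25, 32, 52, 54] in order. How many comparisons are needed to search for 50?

Search path for 50: 33 -> 49 -> 53 -> 52
Found: False
Comparisons: 4


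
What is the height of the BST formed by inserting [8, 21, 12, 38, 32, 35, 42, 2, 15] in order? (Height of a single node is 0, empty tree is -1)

Insertion order: [8, 21, 12, 38, 32, 35, 42, 2, 15]
Tree (level-order array): [8, 2, 21, None, None, 12, 38, None, 15, 32, 42, None, None, None, 35]
Compute height bottom-up (empty subtree = -1):
  height(2) = 1 + max(-1, -1) = 0
  height(15) = 1 + max(-1, -1) = 0
  height(12) = 1 + max(-1, 0) = 1
  height(35) = 1 + max(-1, -1) = 0
  height(32) = 1 + max(-1, 0) = 1
  height(42) = 1 + max(-1, -1) = 0
  height(38) = 1 + max(1, 0) = 2
  height(21) = 1 + max(1, 2) = 3
  height(8) = 1 + max(0, 3) = 4
Height = 4


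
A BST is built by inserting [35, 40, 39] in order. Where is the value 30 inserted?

Starting tree (level order): [35, None, 40, 39]
Insertion path: 35
Result: insert 30 as left child of 35
Final tree (level order): [35, 30, 40, None, None, 39]


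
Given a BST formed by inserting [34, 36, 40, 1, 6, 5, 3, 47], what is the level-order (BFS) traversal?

Tree insertion order: [34, 36, 40, 1, 6, 5, 3, 47]
Tree (level-order array): [34, 1, 36, None, 6, None, 40, 5, None, None, 47, 3]
BFS from the root, enqueuing left then right child of each popped node:
  queue [34] -> pop 34, enqueue [1, 36], visited so far: [34]
  queue [1, 36] -> pop 1, enqueue [6], visited so far: [34, 1]
  queue [36, 6] -> pop 36, enqueue [40], visited so far: [34, 1, 36]
  queue [6, 40] -> pop 6, enqueue [5], visited so far: [34, 1, 36, 6]
  queue [40, 5] -> pop 40, enqueue [47], visited so far: [34, 1, 36, 6, 40]
  queue [5, 47] -> pop 5, enqueue [3], visited so far: [34, 1, 36, 6, 40, 5]
  queue [47, 3] -> pop 47, enqueue [none], visited so far: [34, 1, 36, 6, 40, 5, 47]
  queue [3] -> pop 3, enqueue [none], visited so far: [34, 1, 36, 6, 40, 5, 47, 3]
Result: [34, 1, 36, 6, 40, 5, 47, 3]


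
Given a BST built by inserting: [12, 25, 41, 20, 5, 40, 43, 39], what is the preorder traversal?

Tree insertion order: [12, 25, 41, 20, 5, 40, 43, 39]
Tree (level-order array): [12, 5, 25, None, None, 20, 41, None, None, 40, 43, 39]
Preorder traversal: [12, 5, 25, 20, 41, 40, 39, 43]


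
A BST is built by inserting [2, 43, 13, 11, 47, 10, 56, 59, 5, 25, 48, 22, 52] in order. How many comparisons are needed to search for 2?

Search path for 2: 2
Found: True
Comparisons: 1


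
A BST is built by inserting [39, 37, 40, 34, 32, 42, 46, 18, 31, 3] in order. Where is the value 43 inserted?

Starting tree (level order): [39, 37, 40, 34, None, None, 42, 32, None, None, 46, 18, None, None, None, 3, 31]
Insertion path: 39 -> 40 -> 42 -> 46
Result: insert 43 as left child of 46
Final tree (level order): [39, 37, 40, 34, None, None, 42, 32, None, None, 46, 18, None, 43, None, 3, 31]


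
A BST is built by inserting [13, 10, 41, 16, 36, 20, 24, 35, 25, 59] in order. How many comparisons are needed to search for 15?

Search path for 15: 13 -> 41 -> 16
Found: False
Comparisons: 3


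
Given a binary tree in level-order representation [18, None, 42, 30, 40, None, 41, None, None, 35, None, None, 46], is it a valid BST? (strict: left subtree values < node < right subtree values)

Level-order array: [18, None, 42, 30, 40, None, 41, None, None, 35, None, None, 46]
Validate using subtree bounds (lo, hi): at each node, require lo < value < hi,
then recurse left with hi=value and right with lo=value.
Preorder trace (stopping at first violation):
  at node 18 with bounds (-inf, +inf): OK
  at node 42 with bounds (18, +inf): OK
  at node 30 with bounds (18, 42): OK
  at node 41 with bounds (30, 42): OK
  at node 35 with bounds (30, 41): OK
  at node 46 with bounds (35, 41): VIOLATION
Node 46 violates its bound: not (35 < 46 < 41).
Result: Not a valid BST


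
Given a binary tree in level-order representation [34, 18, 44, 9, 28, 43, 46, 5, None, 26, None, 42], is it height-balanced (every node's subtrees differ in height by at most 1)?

Tree (level-order array): [34, 18, 44, 9, 28, 43, 46, 5, None, 26, None, 42]
Definition: a tree is height-balanced if, at every node, |h(left) - h(right)| <= 1 (empty subtree has height -1).
Bottom-up per-node check:
  node 5: h_left=-1, h_right=-1, diff=0 [OK], height=0
  node 9: h_left=0, h_right=-1, diff=1 [OK], height=1
  node 26: h_left=-1, h_right=-1, diff=0 [OK], height=0
  node 28: h_left=0, h_right=-1, diff=1 [OK], height=1
  node 18: h_left=1, h_right=1, diff=0 [OK], height=2
  node 42: h_left=-1, h_right=-1, diff=0 [OK], height=0
  node 43: h_left=0, h_right=-1, diff=1 [OK], height=1
  node 46: h_left=-1, h_right=-1, diff=0 [OK], height=0
  node 44: h_left=1, h_right=0, diff=1 [OK], height=2
  node 34: h_left=2, h_right=2, diff=0 [OK], height=3
All nodes satisfy the balance condition.
Result: Balanced


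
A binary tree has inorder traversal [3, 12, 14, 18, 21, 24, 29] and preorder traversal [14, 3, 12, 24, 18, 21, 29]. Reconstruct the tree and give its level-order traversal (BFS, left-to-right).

Inorder:  [3, 12, 14, 18, 21, 24, 29]
Preorder: [14, 3, 12, 24, 18, 21, 29]
Algorithm: preorder visits root first, so consume preorder in order;
for each root, split the current inorder slice at that value into
left-subtree inorder and right-subtree inorder, then recurse.
Recursive splits:
  root=14; inorder splits into left=[3, 12], right=[18, 21, 24, 29]
  root=3; inorder splits into left=[], right=[12]
  root=12; inorder splits into left=[], right=[]
  root=24; inorder splits into left=[18, 21], right=[29]
  root=18; inorder splits into left=[], right=[21]
  root=21; inorder splits into left=[], right=[]
  root=29; inorder splits into left=[], right=[]
Reconstructed level-order: [14, 3, 24, 12, 18, 29, 21]


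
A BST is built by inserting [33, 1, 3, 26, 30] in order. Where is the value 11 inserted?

Starting tree (level order): [33, 1, None, None, 3, None, 26, None, 30]
Insertion path: 33 -> 1 -> 3 -> 26
Result: insert 11 as left child of 26
Final tree (level order): [33, 1, None, None, 3, None, 26, 11, 30]


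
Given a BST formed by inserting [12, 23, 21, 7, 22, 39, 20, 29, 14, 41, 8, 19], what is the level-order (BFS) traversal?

Tree insertion order: [12, 23, 21, 7, 22, 39, 20, 29, 14, 41, 8, 19]
Tree (level-order array): [12, 7, 23, None, 8, 21, 39, None, None, 20, 22, 29, 41, 14, None, None, None, None, None, None, None, None, 19]
BFS from the root, enqueuing left then right child of each popped node:
  queue [12] -> pop 12, enqueue [7, 23], visited so far: [12]
  queue [7, 23] -> pop 7, enqueue [8], visited so far: [12, 7]
  queue [23, 8] -> pop 23, enqueue [21, 39], visited so far: [12, 7, 23]
  queue [8, 21, 39] -> pop 8, enqueue [none], visited so far: [12, 7, 23, 8]
  queue [21, 39] -> pop 21, enqueue [20, 22], visited so far: [12, 7, 23, 8, 21]
  queue [39, 20, 22] -> pop 39, enqueue [29, 41], visited so far: [12, 7, 23, 8, 21, 39]
  queue [20, 22, 29, 41] -> pop 20, enqueue [14], visited so far: [12, 7, 23, 8, 21, 39, 20]
  queue [22, 29, 41, 14] -> pop 22, enqueue [none], visited so far: [12, 7, 23, 8, 21, 39, 20, 22]
  queue [29, 41, 14] -> pop 29, enqueue [none], visited so far: [12, 7, 23, 8, 21, 39, 20, 22, 29]
  queue [41, 14] -> pop 41, enqueue [none], visited so far: [12, 7, 23, 8, 21, 39, 20, 22, 29, 41]
  queue [14] -> pop 14, enqueue [19], visited so far: [12, 7, 23, 8, 21, 39, 20, 22, 29, 41, 14]
  queue [19] -> pop 19, enqueue [none], visited so far: [12, 7, 23, 8, 21, 39, 20, 22, 29, 41, 14, 19]
Result: [12, 7, 23, 8, 21, 39, 20, 22, 29, 41, 14, 19]


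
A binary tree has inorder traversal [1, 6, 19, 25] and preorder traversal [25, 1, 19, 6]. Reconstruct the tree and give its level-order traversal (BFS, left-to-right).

Inorder:  [1, 6, 19, 25]
Preorder: [25, 1, 19, 6]
Algorithm: preorder visits root first, so consume preorder in order;
for each root, split the current inorder slice at that value into
left-subtree inorder and right-subtree inorder, then recurse.
Recursive splits:
  root=25; inorder splits into left=[1, 6, 19], right=[]
  root=1; inorder splits into left=[], right=[6, 19]
  root=19; inorder splits into left=[6], right=[]
  root=6; inorder splits into left=[], right=[]
Reconstructed level-order: [25, 1, 19, 6]


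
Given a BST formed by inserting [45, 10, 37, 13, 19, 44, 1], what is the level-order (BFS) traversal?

Tree insertion order: [45, 10, 37, 13, 19, 44, 1]
Tree (level-order array): [45, 10, None, 1, 37, None, None, 13, 44, None, 19]
BFS from the root, enqueuing left then right child of each popped node:
  queue [45] -> pop 45, enqueue [10], visited so far: [45]
  queue [10] -> pop 10, enqueue [1, 37], visited so far: [45, 10]
  queue [1, 37] -> pop 1, enqueue [none], visited so far: [45, 10, 1]
  queue [37] -> pop 37, enqueue [13, 44], visited so far: [45, 10, 1, 37]
  queue [13, 44] -> pop 13, enqueue [19], visited so far: [45, 10, 1, 37, 13]
  queue [44, 19] -> pop 44, enqueue [none], visited so far: [45, 10, 1, 37, 13, 44]
  queue [19] -> pop 19, enqueue [none], visited so far: [45, 10, 1, 37, 13, 44, 19]
Result: [45, 10, 1, 37, 13, 44, 19]


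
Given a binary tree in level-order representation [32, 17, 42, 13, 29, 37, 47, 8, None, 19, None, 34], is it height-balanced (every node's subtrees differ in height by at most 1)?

Tree (level-order array): [32, 17, 42, 13, 29, 37, 47, 8, None, 19, None, 34]
Definition: a tree is height-balanced if, at every node, |h(left) - h(right)| <= 1 (empty subtree has height -1).
Bottom-up per-node check:
  node 8: h_left=-1, h_right=-1, diff=0 [OK], height=0
  node 13: h_left=0, h_right=-1, diff=1 [OK], height=1
  node 19: h_left=-1, h_right=-1, diff=0 [OK], height=0
  node 29: h_left=0, h_right=-1, diff=1 [OK], height=1
  node 17: h_left=1, h_right=1, diff=0 [OK], height=2
  node 34: h_left=-1, h_right=-1, diff=0 [OK], height=0
  node 37: h_left=0, h_right=-1, diff=1 [OK], height=1
  node 47: h_left=-1, h_right=-1, diff=0 [OK], height=0
  node 42: h_left=1, h_right=0, diff=1 [OK], height=2
  node 32: h_left=2, h_right=2, diff=0 [OK], height=3
All nodes satisfy the balance condition.
Result: Balanced


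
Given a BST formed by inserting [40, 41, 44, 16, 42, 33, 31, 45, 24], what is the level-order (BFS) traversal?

Tree insertion order: [40, 41, 44, 16, 42, 33, 31, 45, 24]
Tree (level-order array): [40, 16, 41, None, 33, None, 44, 31, None, 42, 45, 24]
BFS from the root, enqueuing left then right child of each popped node:
  queue [40] -> pop 40, enqueue [16, 41], visited so far: [40]
  queue [16, 41] -> pop 16, enqueue [33], visited so far: [40, 16]
  queue [41, 33] -> pop 41, enqueue [44], visited so far: [40, 16, 41]
  queue [33, 44] -> pop 33, enqueue [31], visited so far: [40, 16, 41, 33]
  queue [44, 31] -> pop 44, enqueue [42, 45], visited so far: [40, 16, 41, 33, 44]
  queue [31, 42, 45] -> pop 31, enqueue [24], visited so far: [40, 16, 41, 33, 44, 31]
  queue [42, 45, 24] -> pop 42, enqueue [none], visited so far: [40, 16, 41, 33, 44, 31, 42]
  queue [45, 24] -> pop 45, enqueue [none], visited so far: [40, 16, 41, 33, 44, 31, 42, 45]
  queue [24] -> pop 24, enqueue [none], visited so far: [40, 16, 41, 33, 44, 31, 42, 45, 24]
Result: [40, 16, 41, 33, 44, 31, 42, 45, 24]


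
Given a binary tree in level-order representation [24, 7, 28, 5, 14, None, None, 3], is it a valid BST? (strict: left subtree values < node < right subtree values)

Level-order array: [24, 7, 28, 5, 14, None, None, 3]
Validate using subtree bounds (lo, hi): at each node, require lo < value < hi,
then recurse left with hi=value and right with lo=value.
Preorder trace (stopping at first violation):
  at node 24 with bounds (-inf, +inf): OK
  at node 7 with bounds (-inf, 24): OK
  at node 5 with bounds (-inf, 7): OK
  at node 3 with bounds (-inf, 5): OK
  at node 14 with bounds (7, 24): OK
  at node 28 with bounds (24, +inf): OK
No violation found at any node.
Result: Valid BST


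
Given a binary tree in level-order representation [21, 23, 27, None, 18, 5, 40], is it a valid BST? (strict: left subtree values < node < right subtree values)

Level-order array: [21, 23, 27, None, 18, 5, 40]
Validate using subtree bounds (lo, hi): at each node, require lo < value < hi,
then recurse left with hi=value and right with lo=value.
Preorder trace (stopping at first violation):
  at node 21 with bounds (-inf, +inf): OK
  at node 23 with bounds (-inf, 21): VIOLATION
Node 23 violates its bound: not (-inf < 23 < 21).
Result: Not a valid BST


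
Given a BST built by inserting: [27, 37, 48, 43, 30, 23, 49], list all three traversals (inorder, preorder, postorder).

Tree insertion order: [27, 37, 48, 43, 30, 23, 49]
Tree (level-order array): [27, 23, 37, None, None, 30, 48, None, None, 43, 49]
Inorder (L, root, R): [23, 27, 30, 37, 43, 48, 49]
Preorder (root, L, R): [27, 23, 37, 30, 48, 43, 49]
Postorder (L, R, root): [23, 30, 43, 49, 48, 37, 27]


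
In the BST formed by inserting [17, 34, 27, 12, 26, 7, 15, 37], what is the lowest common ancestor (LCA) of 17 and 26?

Tree insertion order: [17, 34, 27, 12, 26, 7, 15, 37]
Tree (level-order array): [17, 12, 34, 7, 15, 27, 37, None, None, None, None, 26]
In a BST, the LCA of p=17, q=26 is the first node v on the
root-to-leaf path with p <= v <= q (go left if both < v, right if both > v).
Walk from root:
  at 17: 17 <= 17 <= 26, this is the LCA
LCA = 17


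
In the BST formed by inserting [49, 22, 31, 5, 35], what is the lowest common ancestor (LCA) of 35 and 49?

Tree insertion order: [49, 22, 31, 5, 35]
Tree (level-order array): [49, 22, None, 5, 31, None, None, None, 35]
In a BST, the LCA of p=35, q=49 is the first node v on the
root-to-leaf path with p <= v <= q (go left if both < v, right if both > v).
Walk from root:
  at 49: 35 <= 49 <= 49, this is the LCA
LCA = 49


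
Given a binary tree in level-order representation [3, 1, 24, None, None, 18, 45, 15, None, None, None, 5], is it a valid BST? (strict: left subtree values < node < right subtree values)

Level-order array: [3, 1, 24, None, None, 18, 45, 15, None, None, None, 5]
Validate using subtree bounds (lo, hi): at each node, require lo < value < hi,
then recurse left with hi=value and right with lo=value.
Preorder trace (stopping at first violation):
  at node 3 with bounds (-inf, +inf): OK
  at node 1 with bounds (-inf, 3): OK
  at node 24 with bounds (3, +inf): OK
  at node 18 with bounds (3, 24): OK
  at node 15 with bounds (3, 18): OK
  at node 5 with bounds (3, 15): OK
  at node 45 with bounds (24, +inf): OK
No violation found at any node.
Result: Valid BST


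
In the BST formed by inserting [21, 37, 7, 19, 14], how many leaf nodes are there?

Tree built from: [21, 37, 7, 19, 14]
Tree (level-order array): [21, 7, 37, None, 19, None, None, 14]
Rule: A leaf has 0 children.
Per-node child counts:
  node 21: 2 child(ren)
  node 7: 1 child(ren)
  node 19: 1 child(ren)
  node 14: 0 child(ren)
  node 37: 0 child(ren)
Matching nodes: [14, 37]
Count of leaf nodes: 2


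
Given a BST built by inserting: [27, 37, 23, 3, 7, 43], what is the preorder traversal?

Tree insertion order: [27, 37, 23, 3, 7, 43]
Tree (level-order array): [27, 23, 37, 3, None, None, 43, None, 7]
Preorder traversal: [27, 23, 3, 7, 37, 43]


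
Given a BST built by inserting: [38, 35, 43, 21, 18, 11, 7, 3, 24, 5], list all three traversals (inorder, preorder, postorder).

Tree insertion order: [38, 35, 43, 21, 18, 11, 7, 3, 24, 5]
Tree (level-order array): [38, 35, 43, 21, None, None, None, 18, 24, 11, None, None, None, 7, None, 3, None, None, 5]
Inorder (L, root, R): [3, 5, 7, 11, 18, 21, 24, 35, 38, 43]
Preorder (root, L, R): [38, 35, 21, 18, 11, 7, 3, 5, 24, 43]
Postorder (L, R, root): [5, 3, 7, 11, 18, 24, 21, 35, 43, 38]


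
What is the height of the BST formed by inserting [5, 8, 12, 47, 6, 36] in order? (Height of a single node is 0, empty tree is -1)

Insertion order: [5, 8, 12, 47, 6, 36]
Tree (level-order array): [5, None, 8, 6, 12, None, None, None, 47, 36]
Compute height bottom-up (empty subtree = -1):
  height(6) = 1 + max(-1, -1) = 0
  height(36) = 1 + max(-1, -1) = 0
  height(47) = 1 + max(0, -1) = 1
  height(12) = 1 + max(-1, 1) = 2
  height(8) = 1 + max(0, 2) = 3
  height(5) = 1 + max(-1, 3) = 4
Height = 4


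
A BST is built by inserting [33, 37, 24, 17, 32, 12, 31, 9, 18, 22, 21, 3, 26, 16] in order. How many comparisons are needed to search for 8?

Search path for 8: 33 -> 24 -> 17 -> 12 -> 9 -> 3
Found: False
Comparisons: 6


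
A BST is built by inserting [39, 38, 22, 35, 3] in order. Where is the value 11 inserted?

Starting tree (level order): [39, 38, None, 22, None, 3, 35]
Insertion path: 39 -> 38 -> 22 -> 3
Result: insert 11 as right child of 3
Final tree (level order): [39, 38, None, 22, None, 3, 35, None, 11]


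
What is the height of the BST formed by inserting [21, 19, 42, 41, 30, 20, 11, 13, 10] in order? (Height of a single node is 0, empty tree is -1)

Insertion order: [21, 19, 42, 41, 30, 20, 11, 13, 10]
Tree (level-order array): [21, 19, 42, 11, 20, 41, None, 10, 13, None, None, 30]
Compute height bottom-up (empty subtree = -1):
  height(10) = 1 + max(-1, -1) = 0
  height(13) = 1 + max(-1, -1) = 0
  height(11) = 1 + max(0, 0) = 1
  height(20) = 1 + max(-1, -1) = 0
  height(19) = 1 + max(1, 0) = 2
  height(30) = 1 + max(-1, -1) = 0
  height(41) = 1 + max(0, -1) = 1
  height(42) = 1 + max(1, -1) = 2
  height(21) = 1 + max(2, 2) = 3
Height = 3


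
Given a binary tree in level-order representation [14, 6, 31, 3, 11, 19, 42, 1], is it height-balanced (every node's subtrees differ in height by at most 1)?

Tree (level-order array): [14, 6, 31, 3, 11, 19, 42, 1]
Definition: a tree is height-balanced if, at every node, |h(left) - h(right)| <= 1 (empty subtree has height -1).
Bottom-up per-node check:
  node 1: h_left=-1, h_right=-1, diff=0 [OK], height=0
  node 3: h_left=0, h_right=-1, diff=1 [OK], height=1
  node 11: h_left=-1, h_right=-1, diff=0 [OK], height=0
  node 6: h_left=1, h_right=0, diff=1 [OK], height=2
  node 19: h_left=-1, h_right=-1, diff=0 [OK], height=0
  node 42: h_left=-1, h_right=-1, diff=0 [OK], height=0
  node 31: h_left=0, h_right=0, diff=0 [OK], height=1
  node 14: h_left=2, h_right=1, diff=1 [OK], height=3
All nodes satisfy the balance condition.
Result: Balanced


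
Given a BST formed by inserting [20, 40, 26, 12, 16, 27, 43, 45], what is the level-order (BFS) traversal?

Tree insertion order: [20, 40, 26, 12, 16, 27, 43, 45]
Tree (level-order array): [20, 12, 40, None, 16, 26, 43, None, None, None, 27, None, 45]
BFS from the root, enqueuing left then right child of each popped node:
  queue [20] -> pop 20, enqueue [12, 40], visited so far: [20]
  queue [12, 40] -> pop 12, enqueue [16], visited so far: [20, 12]
  queue [40, 16] -> pop 40, enqueue [26, 43], visited so far: [20, 12, 40]
  queue [16, 26, 43] -> pop 16, enqueue [none], visited so far: [20, 12, 40, 16]
  queue [26, 43] -> pop 26, enqueue [27], visited so far: [20, 12, 40, 16, 26]
  queue [43, 27] -> pop 43, enqueue [45], visited so far: [20, 12, 40, 16, 26, 43]
  queue [27, 45] -> pop 27, enqueue [none], visited so far: [20, 12, 40, 16, 26, 43, 27]
  queue [45] -> pop 45, enqueue [none], visited so far: [20, 12, 40, 16, 26, 43, 27, 45]
Result: [20, 12, 40, 16, 26, 43, 27, 45]


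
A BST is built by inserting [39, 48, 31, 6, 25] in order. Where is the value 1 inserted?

Starting tree (level order): [39, 31, 48, 6, None, None, None, None, 25]
Insertion path: 39 -> 31 -> 6
Result: insert 1 as left child of 6
Final tree (level order): [39, 31, 48, 6, None, None, None, 1, 25]


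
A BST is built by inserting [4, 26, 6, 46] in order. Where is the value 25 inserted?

Starting tree (level order): [4, None, 26, 6, 46]
Insertion path: 4 -> 26 -> 6
Result: insert 25 as right child of 6
Final tree (level order): [4, None, 26, 6, 46, None, 25]


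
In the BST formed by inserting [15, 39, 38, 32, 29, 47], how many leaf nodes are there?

Tree built from: [15, 39, 38, 32, 29, 47]
Tree (level-order array): [15, None, 39, 38, 47, 32, None, None, None, 29]
Rule: A leaf has 0 children.
Per-node child counts:
  node 15: 1 child(ren)
  node 39: 2 child(ren)
  node 38: 1 child(ren)
  node 32: 1 child(ren)
  node 29: 0 child(ren)
  node 47: 0 child(ren)
Matching nodes: [29, 47]
Count of leaf nodes: 2


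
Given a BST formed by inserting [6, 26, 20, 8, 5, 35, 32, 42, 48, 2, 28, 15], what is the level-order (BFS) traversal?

Tree insertion order: [6, 26, 20, 8, 5, 35, 32, 42, 48, 2, 28, 15]
Tree (level-order array): [6, 5, 26, 2, None, 20, 35, None, None, 8, None, 32, 42, None, 15, 28, None, None, 48]
BFS from the root, enqueuing left then right child of each popped node:
  queue [6] -> pop 6, enqueue [5, 26], visited so far: [6]
  queue [5, 26] -> pop 5, enqueue [2], visited so far: [6, 5]
  queue [26, 2] -> pop 26, enqueue [20, 35], visited so far: [6, 5, 26]
  queue [2, 20, 35] -> pop 2, enqueue [none], visited so far: [6, 5, 26, 2]
  queue [20, 35] -> pop 20, enqueue [8], visited so far: [6, 5, 26, 2, 20]
  queue [35, 8] -> pop 35, enqueue [32, 42], visited so far: [6, 5, 26, 2, 20, 35]
  queue [8, 32, 42] -> pop 8, enqueue [15], visited so far: [6, 5, 26, 2, 20, 35, 8]
  queue [32, 42, 15] -> pop 32, enqueue [28], visited so far: [6, 5, 26, 2, 20, 35, 8, 32]
  queue [42, 15, 28] -> pop 42, enqueue [48], visited so far: [6, 5, 26, 2, 20, 35, 8, 32, 42]
  queue [15, 28, 48] -> pop 15, enqueue [none], visited so far: [6, 5, 26, 2, 20, 35, 8, 32, 42, 15]
  queue [28, 48] -> pop 28, enqueue [none], visited so far: [6, 5, 26, 2, 20, 35, 8, 32, 42, 15, 28]
  queue [48] -> pop 48, enqueue [none], visited so far: [6, 5, 26, 2, 20, 35, 8, 32, 42, 15, 28, 48]
Result: [6, 5, 26, 2, 20, 35, 8, 32, 42, 15, 28, 48]


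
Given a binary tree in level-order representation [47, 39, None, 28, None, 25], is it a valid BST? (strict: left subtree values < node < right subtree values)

Level-order array: [47, 39, None, 28, None, 25]
Validate using subtree bounds (lo, hi): at each node, require lo < value < hi,
then recurse left with hi=value and right with lo=value.
Preorder trace (stopping at first violation):
  at node 47 with bounds (-inf, +inf): OK
  at node 39 with bounds (-inf, 47): OK
  at node 28 with bounds (-inf, 39): OK
  at node 25 with bounds (-inf, 28): OK
No violation found at any node.
Result: Valid BST


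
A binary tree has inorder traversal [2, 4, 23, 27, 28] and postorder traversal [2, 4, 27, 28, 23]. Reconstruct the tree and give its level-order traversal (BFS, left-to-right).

Inorder:   [2, 4, 23, 27, 28]
Postorder: [2, 4, 27, 28, 23]
Algorithm: postorder visits root last, so walk postorder right-to-left;
each value is the root of the current inorder slice — split it at that
value, recurse on the right subtree first, then the left.
Recursive splits:
  root=23; inorder splits into left=[2, 4], right=[27, 28]
  root=28; inorder splits into left=[27], right=[]
  root=27; inorder splits into left=[], right=[]
  root=4; inorder splits into left=[2], right=[]
  root=2; inorder splits into left=[], right=[]
Reconstructed level-order: [23, 4, 28, 2, 27]


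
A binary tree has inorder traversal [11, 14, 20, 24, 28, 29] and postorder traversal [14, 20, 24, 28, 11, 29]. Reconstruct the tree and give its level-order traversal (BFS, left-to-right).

Inorder:   [11, 14, 20, 24, 28, 29]
Postorder: [14, 20, 24, 28, 11, 29]
Algorithm: postorder visits root last, so walk postorder right-to-left;
each value is the root of the current inorder slice — split it at that
value, recurse on the right subtree first, then the left.
Recursive splits:
  root=29; inorder splits into left=[11, 14, 20, 24, 28], right=[]
  root=11; inorder splits into left=[], right=[14, 20, 24, 28]
  root=28; inorder splits into left=[14, 20, 24], right=[]
  root=24; inorder splits into left=[14, 20], right=[]
  root=20; inorder splits into left=[14], right=[]
  root=14; inorder splits into left=[], right=[]
Reconstructed level-order: [29, 11, 28, 24, 20, 14]


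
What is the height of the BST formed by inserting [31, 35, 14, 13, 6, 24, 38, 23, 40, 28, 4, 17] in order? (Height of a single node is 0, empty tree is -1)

Insertion order: [31, 35, 14, 13, 6, 24, 38, 23, 40, 28, 4, 17]
Tree (level-order array): [31, 14, 35, 13, 24, None, 38, 6, None, 23, 28, None, 40, 4, None, 17]
Compute height bottom-up (empty subtree = -1):
  height(4) = 1 + max(-1, -1) = 0
  height(6) = 1 + max(0, -1) = 1
  height(13) = 1 + max(1, -1) = 2
  height(17) = 1 + max(-1, -1) = 0
  height(23) = 1 + max(0, -1) = 1
  height(28) = 1 + max(-1, -1) = 0
  height(24) = 1 + max(1, 0) = 2
  height(14) = 1 + max(2, 2) = 3
  height(40) = 1 + max(-1, -1) = 0
  height(38) = 1 + max(-1, 0) = 1
  height(35) = 1 + max(-1, 1) = 2
  height(31) = 1 + max(3, 2) = 4
Height = 4


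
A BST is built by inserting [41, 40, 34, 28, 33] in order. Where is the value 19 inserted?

Starting tree (level order): [41, 40, None, 34, None, 28, None, None, 33]
Insertion path: 41 -> 40 -> 34 -> 28
Result: insert 19 as left child of 28
Final tree (level order): [41, 40, None, 34, None, 28, None, 19, 33]


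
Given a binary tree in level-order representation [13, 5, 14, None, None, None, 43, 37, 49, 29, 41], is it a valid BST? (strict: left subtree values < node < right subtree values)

Level-order array: [13, 5, 14, None, None, None, 43, 37, 49, 29, 41]
Validate using subtree bounds (lo, hi): at each node, require lo < value < hi,
then recurse left with hi=value and right with lo=value.
Preorder trace (stopping at first violation):
  at node 13 with bounds (-inf, +inf): OK
  at node 5 with bounds (-inf, 13): OK
  at node 14 with bounds (13, +inf): OK
  at node 43 with bounds (14, +inf): OK
  at node 37 with bounds (14, 43): OK
  at node 29 with bounds (14, 37): OK
  at node 41 with bounds (37, 43): OK
  at node 49 with bounds (43, +inf): OK
No violation found at any node.
Result: Valid BST


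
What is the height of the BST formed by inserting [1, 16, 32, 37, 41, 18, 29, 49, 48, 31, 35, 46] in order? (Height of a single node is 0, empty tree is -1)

Insertion order: [1, 16, 32, 37, 41, 18, 29, 49, 48, 31, 35, 46]
Tree (level-order array): [1, None, 16, None, 32, 18, 37, None, 29, 35, 41, None, 31, None, None, None, 49, None, None, 48, None, 46]
Compute height bottom-up (empty subtree = -1):
  height(31) = 1 + max(-1, -1) = 0
  height(29) = 1 + max(-1, 0) = 1
  height(18) = 1 + max(-1, 1) = 2
  height(35) = 1 + max(-1, -1) = 0
  height(46) = 1 + max(-1, -1) = 0
  height(48) = 1 + max(0, -1) = 1
  height(49) = 1 + max(1, -1) = 2
  height(41) = 1 + max(-1, 2) = 3
  height(37) = 1 + max(0, 3) = 4
  height(32) = 1 + max(2, 4) = 5
  height(16) = 1 + max(-1, 5) = 6
  height(1) = 1 + max(-1, 6) = 7
Height = 7


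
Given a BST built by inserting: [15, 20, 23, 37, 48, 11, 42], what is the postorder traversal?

Tree insertion order: [15, 20, 23, 37, 48, 11, 42]
Tree (level-order array): [15, 11, 20, None, None, None, 23, None, 37, None, 48, 42]
Postorder traversal: [11, 42, 48, 37, 23, 20, 15]


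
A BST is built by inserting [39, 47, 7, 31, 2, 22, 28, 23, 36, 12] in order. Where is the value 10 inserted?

Starting tree (level order): [39, 7, 47, 2, 31, None, None, None, None, 22, 36, 12, 28, None, None, None, None, 23]
Insertion path: 39 -> 7 -> 31 -> 22 -> 12
Result: insert 10 as left child of 12
Final tree (level order): [39, 7, 47, 2, 31, None, None, None, None, 22, 36, 12, 28, None, None, 10, None, 23]


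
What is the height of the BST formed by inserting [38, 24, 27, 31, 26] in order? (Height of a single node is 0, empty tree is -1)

Insertion order: [38, 24, 27, 31, 26]
Tree (level-order array): [38, 24, None, None, 27, 26, 31]
Compute height bottom-up (empty subtree = -1):
  height(26) = 1 + max(-1, -1) = 0
  height(31) = 1 + max(-1, -1) = 0
  height(27) = 1 + max(0, 0) = 1
  height(24) = 1 + max(-1, 1) = 2
  height(38) = 1 + max(2, -1) = 3
Height = 3


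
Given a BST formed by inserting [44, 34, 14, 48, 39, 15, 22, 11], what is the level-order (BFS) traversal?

Tree insertion order: [44, 34, 14, 48, 39, 15, 22, 11]
Tree (level-order array): [44, 34, 48, 14, 39, None, None, 11, 15, None, None, None, None, None, 22]
BFS from the root, enqueuing left then right child of each popped node:
  queue [44] -> pop 44, enqueue [34, 48], visited so far: [44]
  queue [34, 48] -> pop 34, enqueue [14, 39], visited so far: [44, 34]
  queue [48, 14, 39] -> pop 48, enqueue [none], visited so far: [44, 34, 48]
  queue [14, 39] -> pop 14, enqueue [11, 15], visited so far: [44, 34, 48, 14]
  queue [39, 11, 15] -> pop 39, enqueue [none], visited so far: [44, 34, 48, 14, 39]
  queue [11, 15] -> pop 11, enqueue [none], visited so far: [44, 34, 48, 14, 39, 11]
  queue [15] -> pop 15, enqueue [22], visited so far: [44, 34, 48, 14, 39, 11, 15]
  queue [22] -> pop 22, enqueue [none], visited so far: [44, 34, 48, 14, 39, 11, 15, 22]
Result: [44, 34, 48, 14, 39, 11, 15, 22]


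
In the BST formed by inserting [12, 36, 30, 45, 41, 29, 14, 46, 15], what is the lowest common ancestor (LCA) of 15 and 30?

Tree insertion order: [12, 36, 30, 45, 41, 29, 14, 46, 15]
Tree (level-order array): [12, None, 36, 30, 45, 29, None, 41, 46, 14, None, None, None, None, None, None, 15]
In a BST, the LCA of p=15, q=30 is the first node v on the
root-to-leaf path with p <= v <= q (go left if both < v, right if both > v).
Walk from root:
  at 12: both 15 and 30 > 12, go right
  at 36: both 15 and 30 < 36, go left
  at 30: 15 <= 30 <= 30, this is the LCA
LCA = 30


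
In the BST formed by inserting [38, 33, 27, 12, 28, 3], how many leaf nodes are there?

Tree built from: [38, 33, 27, 12, 28, 3]
Tree (level-order array): [38, 33, None, 27, None, 12, 28, 3]
Rule: A leaf has 0 children.
Per-node child counts:
  node 38: 1 child(ren)
  node 33: 1 child(ren)
  node 27: 2 child(ren)
  node 12: 1 child(ren)
  node 3: 0 child(ren)
  node 28: 0 child(ren)
Matching nodes: [3, 28]
Count of leaf nodes: 2


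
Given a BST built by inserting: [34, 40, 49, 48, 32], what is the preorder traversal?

Tree insertion order: [34, 40, 49, 48, 32]
Tree (level-order array): [34, 32, 40, None, None, None, 49, 48]
Preorder traversal: [34, 32, 40, 49, 48]


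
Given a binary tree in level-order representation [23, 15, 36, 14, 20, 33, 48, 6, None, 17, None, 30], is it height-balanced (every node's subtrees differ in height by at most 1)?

Tree (level-order array): [23, 15, 36, 14, 20, 33, 48, 6, None, 17, None, 30]
Definition: a tree is height-balanced if, at every node, |h(left) - h(right)| <= 1 (empty subtree has height -1).
Bottom-up per-node check:
  node 6: h_left=-1, h_right=-1, diff=0 [OK], height=0
  node 14: h_left=0, h_right=-1, diff=1 [OK], height=1
  node 17: h_left=-1, h_right=-1, diff=0 [OK], height=0
  node 20: h_left=0, h_right=-1, diff=1 [OK], height=1
  node 15: h_left=1, h_right=1, diff=0 [OK], height=2
  node 30: h_left=-1, h_right=-1, diff=0 [OK], height=0
  node 33: h_left=0, h_right=-1, diff=1 [OK], height=1
  node 48: h_left=-1, h_right=-1, diff=0 [OK], height=0
  node 36: h_left=1, h_right=0, diff=1 [OK], height=2
  node 23: h_left=2, h_right=2, diff=0 [OK], height=3
All nodes satisfy the balance condition.
Result: Balanced


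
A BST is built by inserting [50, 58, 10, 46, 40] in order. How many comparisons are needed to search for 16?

Search path for 16: 50 -> 10 -> 46 -> 40
Found: False
Comparisons: 4


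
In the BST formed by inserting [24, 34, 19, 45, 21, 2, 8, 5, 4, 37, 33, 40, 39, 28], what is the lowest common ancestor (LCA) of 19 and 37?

Tree insertion order: [24, 34, 19, 45, 21, 2, 8, 5, 4, 37, 33, 40, 39, 28]
Tree (level-order array): [24, 19, 34, 2, 21, 33, 45, None, 8, None, None, 28, None, 37, None, 5, None, None, None, None, 40, 4, None, 39]
In a BST, the LCA of p=19, q=37 is the first node v on the
root-to-leaf path with p <= v <= q (go left if both < v, right if both > v).
Walk from root:
  at 24: 19 <= 24 <= 37, this is the LCA
LCA = 24


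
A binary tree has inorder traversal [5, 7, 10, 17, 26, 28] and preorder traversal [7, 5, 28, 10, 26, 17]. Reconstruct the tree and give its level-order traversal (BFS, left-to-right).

Inorder:  [5, 7, 10, 17, 26, 28]
Preorder: [7, 5, 28, 10, 26, 17]
Algorithm: preorder visits root first, so consume preorder in order;
for each root, split the current inorder slice at that value into
left-subtree inorder and right-subtree inorder, then recurse.
Recursive splits:
  root=7; inorder splits into left=[5], right=[10, 17, 26, 28]
  root=5; inorder splits into left=[], right=[]
  root=28; inorder splits into left=[10, 17, 26], right=[]
  root=10; inorder splits into left=[], right=[17, 26]
  root=26; inorder splits into left=[17], right=[]
  root=17; inorder splits into left=[], right=[]
Reconstructed level-order: [7, 5, 28, 10, 26, 17]


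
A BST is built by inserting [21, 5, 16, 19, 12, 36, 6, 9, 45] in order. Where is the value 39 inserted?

Starting tree (level order): [21, 5, 36, None, 16, None, 45, 12, 19, None, None, 6, None, None, None, None, 9]
Insertion path: 21 -> 36 -> 45
Result: insert 39 as left child of 45
Final tree (level order): [21, 5, 36, None, 16, None, 45, 12, 19, 39, None, 6, None, None, None, None, None, None, 9]


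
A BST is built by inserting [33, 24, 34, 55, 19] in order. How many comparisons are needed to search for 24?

Search path for 24: 33 -> 24
Found: True
Comparisons: 2


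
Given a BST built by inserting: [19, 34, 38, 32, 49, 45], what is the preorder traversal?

Tree insertion order: [19, 34, 38, 32, 49, 45]
Tree (level-order array): [19, None, 34, 32, 38, None, None, None, 49, 45]
Preorder traversal: [19, 34, 32, 38, 49, 45]
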